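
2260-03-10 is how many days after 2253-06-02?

2473

Jun 2, 2253 → Jun 2, 2254: 365 days.
Jun 2, 2254 → Jun 2, 2255: 365 days.
Jun 2, 2255 → Jun 2, 2256: 366 days (Feb 29, 2256 is in that span).
Jun 2, 2256 → Jun 2, 2257: 365 days.
Jun 2, 2257 → Jun 2, 2258: 365 days.
Jun 2, 2258 → Jun 2, 2259: 365 days.
Jun 2, 2259 → Jul 2, 2259: 30 days (June has 30).
Jul 2, 2259 → Aug 2, 2259: 31 days (July has 31).
Aug 2, 2259 → Sep 2, 2259: 31 days (August has 31).
Sep 2, 2259 → Oct 2, 2259: 30 days (September has 30).
Oct 2, 2259 → Nov 2, 2259: 31 days (October has 31).
Nov 2, 2259 → Dec 2, 2259: 30 days (November has 30).
Dec 2, 2259 → Jan 2, 2260: 31 days (December has 31).
Jan 2, 2260 → Feb 2, 2260: 31 days (January has 31).
Feb 2, 2260 → Mar 2, 2260: 29 days (February has 29).
Mar 2, 2260 → Mar 10, 2260: 8 days.
Total: 2473 days.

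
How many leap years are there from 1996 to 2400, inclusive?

Multiples of 4 in [1996,2400]: 102.
Of those, multiples of 100: 5 (not leap unless ÷400).
Multiples of 400: 2.
Leap years = 102 − 5 + 2 = 99.

99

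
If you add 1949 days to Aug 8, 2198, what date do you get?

+365 (one year) → Aug 8, 2199 (1584 left).
+365 (one year) → Aug 8, 2200 (1219 left).
+365 (one year) → Aug 8, 2201 (854 left).
+365 (one year) → Aug 8, 2202 (489 left).
+365 (one year) → Aug 8, 2203 (124 left).
Aug has 31 days: +24 → Sep 1, 2203 (100 left).
Sep has 30 days: +30 → Oct 1, 2203 (70 left).
Oct has 31 days: +31 → Nov 1, 2203 (39 left).
Nov has 30 days: +30 → Dec 1, 2203 (9 left).
+9 → Dec 10, 2203.

December 10, 2203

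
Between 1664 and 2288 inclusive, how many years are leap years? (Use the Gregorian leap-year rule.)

152

Multiples of 4 in [1664,2288]: 157.
Of those, multiples of 100: 6 (not leap unless ÷400).
Multiples of 400: 1.
Leap years = 157 − 6 + 1 = 152.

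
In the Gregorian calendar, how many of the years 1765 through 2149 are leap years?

Multiples of 4 in [1765,2149]: 96.
Of those, multiples of 100: 4 (not leap unless ÷400).
Multiples of 400: 1.
Leap years = 96 − 4 + 1 = 93.

93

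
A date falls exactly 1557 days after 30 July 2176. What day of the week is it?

Jul 30, 2176 is a Tuesday.
1557 mod 7 = 3, so 1557 days after a Tuesday is Tuesday + 3 = Friday.

Friday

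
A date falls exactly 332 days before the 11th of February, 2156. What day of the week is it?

Sunday

First find the weekday of Feb 11, 2156. Doomsday rule: the anchor day for the 2100s is Sunday. For year 56: 56÷12 = 4 r 8, and 8÷4 = 2, so 4+8+2 = 14.
Sunday + 14 ≡ Sunday — that's 2156's doomsday.
In February the doomsday date is Feb 29 (2156 is a leap year (divisible by 4)).
Feb 11 is 18 days before Feb 29; 18 mod 7 = 4, so Sunday − 4 = Wednesday.
332 mod 7 = 3, so 332 days before a Wednesday is Wednesday − 3 = Sunday.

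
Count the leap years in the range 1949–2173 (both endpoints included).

Multiples of 4 in [1949,2173]: 56.
Of those, multiples of 100: 2 (not leap unless ÷400).
Multiples of 400: 1.
Leap years = 56 − 2 + 1 = 55.

55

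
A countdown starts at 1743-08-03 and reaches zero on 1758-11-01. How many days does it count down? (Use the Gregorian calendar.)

5569

Aug 3, 1743 → Aug 3, 1744: 366 days (Feb 29, 1744 is in that span).
Aug 3, 1744 → Aug 3, 1745: 365 days.
Aug 3, 1745 → Aug 3, 1746: 365 days.
Aug 3, 1746 → Aug 3, 1747: 365 days.
Aug 3, 1747 → Aug 3, 1748: 366 days (Feb 29, 1748 is in that span).
Aug 3, 1748 → Aug 3, 1749: 365 days.
Aug 3, 1749 → Aug 3, 1750: 365 days.
Aug 3, 1750 → Aug 3, 1751: 365 days.
Aug 3, 1751 → Aug 3, 1752: 366 days (Feb 29, 1752 is in that span).
Aug 3, 1752 → Aug 3, 1753: 365 days.
Aug 3, 1753 → Aug 3, 1754: 365 days.
Aug 3, 1754 → Aug 3, 1755: 365 days.
Aug 3, 1755 → Aug 3, 1756: 366 days (Feb 29, 1756 is in that span).
Aug 3, 1756 → Aug 3, 1757: 365 days.
Aug 3, 1757 → Aug 3, 1758: 365 days.
Aug 3, 1758 → Sep 3, 1758: 31 days (August has 31).
Sep 3, 1758 → Oct 3, 1758: 30 days (September has 30).
Oct 3, 1758 → Nov 1, 1758: 29 days.
Total: 5569 days.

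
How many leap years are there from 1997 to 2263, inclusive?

64

Multiples of 4 in [1997,2263]: 66.
Of those, multiples of 100: 3 (not leap unless ÷400).
Multiples of 400: 1.
Leap years = 66 − 3 + 1 = 64.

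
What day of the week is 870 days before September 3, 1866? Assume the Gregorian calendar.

First find the weekday of Sep 3, 1866. Doomsday rule: the anchor day for the 1800s is Friday. For year 66: 66÷12 = 5 r 6, and 6÷4 = 1, so 5+6+1 = 12.
Friday + 12 ≡ Wednesday — that's 1866's doomsday.
In September the doomsday date is Sep 5.
Sep 3 is 2 days before Sep 5; 2 mod 7 = 2, so Wednesday − 2 = Monday.
870 mod 7 = 2, so 870 days before a Monday is Monday − 2 = Saturday.

Saturday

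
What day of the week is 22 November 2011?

Tuesday

Doomsday rule: the anchor day for the 2000s is Tuesday. For year 11: 11÷12 = 0 r 11, and 11÷4 = 2, so 0+11+2 = 13.
Tuesday + 13 ≡ Monday — that's 2011's doomsday.
In November the doomsday date is Nov 7.
Nov 22 is 15 days after Nov 7; 15 mod 7 = 1, so Monday + 1 = Tuesday.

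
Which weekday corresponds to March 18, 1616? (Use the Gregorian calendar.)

Doomsday rule: the anchor day for the 1600s is Tuesday. For year 16: 16÷12 = 1 r 4, and 4÷4 = 1, so 1+4+1 = 6.
Tuesday + 6 ≡ Monday — that's 1616's doomsday.
In March the doomsday date is Mar 14.
Mar 18 is 4 days after Mar 14; 4 mod 7 = 4, so Monday + 4 = Friday.

Friday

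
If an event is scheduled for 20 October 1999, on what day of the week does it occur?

Doomsday rule: the anchor day for the 1900s is Wednesday. For year 99: 99÷12 = 8 r 3, and 3÷4 = 0, so 8+3+0 = 11.
Wednesday + 11 ≡ Sunday — that's 1999's doomsday.
In October the doomsday date is Oct 10.
Oct 20 is 10 days after Oct 10; 10 mod 7 = 3, so Sunday + 3 = Wednesday.

Wednesday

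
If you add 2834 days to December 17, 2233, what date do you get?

+365 (one year) → Dec 17, 2234 (2469 left).
+365 (one year) → Dec 17, 2235 (2104 left).
+366 (one year; includes Feb 29, 2236) → Dec 17, 2236 (1738 left).
+365 (one year) → Dec 17, 2237 (1373 left).
+365 (one year) → Dec 17, 2238 (1008 left).
+365 (one year) → Dec 17, 2239 (643 left).
+366 (one year; includes Feb 29, 2240) → Dec 17, 2240 (277 left).
Dec has 31 days: +15 → Jan 1, 2241 (262 left).
Jan has 31 days: +31 → Feb 1, 2241 (231 left).
Feb has 28 days: +28 → Mar 1, 2241 (203 left).
Mar has 31 days: +31 → Apr 1, 2241 (172 left).
Apr has 30 days: +30 → May 1, 2241 (142 left).
May has 31 days: +31 → Jun 1, 2241 (111 left).
Jun has 30 days: +30 → Jul 1, 2241 (81 left).
Jul has 31 days: +31 → Aug 1, 2241 (50 left).
Aug has 31 days: +31 → Sep 1, 2241 (19 left).
+19 → Sep 20, 2241.

September 20, 2241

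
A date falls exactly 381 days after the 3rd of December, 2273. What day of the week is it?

Dec 3, 2273 is a Wednesday.
381 mod 7 = 3, so 381 days after a Wednesday is Wednesday + 3 = Saturday.

Saturday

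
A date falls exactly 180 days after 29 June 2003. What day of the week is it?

First find the weekday of Jun 29, 2003. Doomsday rule: the anchor day for the 2000s is Tuesday. For year 03: 3÷12 = 0 r 3, and 3÷4 = 0, so 0+3+0 = 3.
Tuesday + 3 ≡ Friday — that's 2003's doomsday.
In June the doomsday date is Jun 6.
Jun 29 is 23 days after Jun 6; 23 mod 7 = 2, so Friday + 2 = Sunday.
180 mod 7 = 5, so 180 days after a Sunday is Sunday + 5 = Friday.

Friday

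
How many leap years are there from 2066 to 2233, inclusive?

Multiples of 4 in [2066,2233]: 42.
Of those, multiples of 100: 2 (not leap unless ÷400).
Multiples of 400: 0.
Leap years = 42 − 2 + 0 = 40.

40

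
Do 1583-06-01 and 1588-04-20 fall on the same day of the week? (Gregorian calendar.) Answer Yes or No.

From Jun 1, 1583 to Apr 20, 1588 is 1785 days.
1785 mod 7 = 0, so they are the same weekday.
(Jun 1, 1583 is a Wednesday; Apr 20, 1588 is a Wednesday.)

Yes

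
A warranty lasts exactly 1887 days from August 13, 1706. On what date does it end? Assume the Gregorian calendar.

+365 (one year) → Aug 13, 1707 (1522 left).
+366 (one year; includes Feb 29, 1708) → Aug 13, 1708 (1156 left).
+365 (one year) → Aug 13, 1709 (791 left).
+365 (one year) → Aug 13, 1710 (426 left).
+365 (one year) → Aug 13, 1711 (61 left).
Aug has 31 days: +19 → Sep 1, 1711 (42 left).
Sep has 30 days: +30 → Oct 1, 1711 (12 left).
+12 → Oct 13, 1711.

October 13, 1711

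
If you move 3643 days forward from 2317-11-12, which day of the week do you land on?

Nov 12, 2317 is a Monday.
3643 mod 7 = 3, so 3643 days after a Monday is Monday + 3 = Thursday.

Thursday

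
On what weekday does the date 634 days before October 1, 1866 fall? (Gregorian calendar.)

Thursday

First find the weekday of Oct 1, 1866. Doomsday rule: the anchor day for the 1800s is Friday. For year 66: 66÷12 = 5 r 6, and 6÷4 = 1, so 5+6+1 = 12.
Friday + 12 ≡ Wednesday — that's 1866's doomsday.
In October the doomsday date is Oct 10.
Oct 1 is 9 days before Oct 10; 9 mod 7 = 2, so Wednesday − 2 = Monday.
634 mod 7 = 4, so 634 days before a Monday is Monday − 4 = Thursday.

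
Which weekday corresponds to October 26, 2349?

Doomsday rule: the anchor day for the 2300s is Wednesday. For year 49: 49÷12 = 4 r 1, and 1÷4 = 0, so 4+1+0 = 5.
Wednesday + 5 ≡ Monday — that's 2349's doomsday.
In October the doomsday date is Oct 10.
Oct 26 is 16 days after Oct 10; 16 mod 7 = 2, so Monday + 2 = Wednesday.

Wednesday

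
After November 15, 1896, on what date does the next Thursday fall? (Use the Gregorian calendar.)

Nov 15, 1896 is a Sunday.
From Sunday to the next Thursday is 4 days.
Nov 15, 1896 + 4 = Nov 19, 1896.

November 19, 1896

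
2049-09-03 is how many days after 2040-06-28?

3354

Jun 28, 2040 → Jun 28, 2041: 365 days.
Jun 28, 2041 → Jun 28, 2042: 365 days.
Jun 28, 2042 → Jun 28, 2043: 365 days.
Jun 28, 2043 → Jun 28, 2044: 366 days (Feb 29, 2044 is in that span).
Jun 28, 2044 → Jun 28, 2045: 365 days.
Jun 28, 2045 → Jun 28, 2046: 365 days.
Jun 28, 2046 → Jun 28, 2047: 365 days.
Jun 28, 2047 → Jun 28, 2048: 366 days (Feb 29, 2048 is in that span).
Jun 28, 2048 → Jun 28, 2049: 365 days.
Jun 28, 2049 → Jul 28, 2049: 30 days (June has 30).
Jul 28, 2049 → Aug 28, 2049: 31 days (July has 31).
Aug 28, 2049 → Sep 3, 2049: 6 days.
Total: 3354 days.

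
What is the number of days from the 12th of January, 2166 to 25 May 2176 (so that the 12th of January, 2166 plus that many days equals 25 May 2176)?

3786

Jan 12, 2166 → Jan 12, 2167: 365 days.
Jan 12, 2167 → Jan 12, 2168: 365 days.
Jan 12, 2168 → Jan 12, 2169: 366 days (Feb 29, 2168 is in that span).
Jan 12, 2169 → Jan 12, 2170: 365 days.
Jan 12, 2170 → Jan 12, 2171: 365 days.
Jan 12, 2171 → Jan 12, 2172: 365 days.
Jan 12, 2172 → Jan 12, 2173: 366 days (Feb 29, 2172 is in that span).
Jan 12, 2173 → Jan 12, 2174: 365 days.
Jan 12, 2174 → Jan 12, 2175: 365 days.
Jan 12, 2175 → Jan 12, 2176: 365 days.
Jan 12, 2176 → Feb 12, 2176: 31 days (January has 31).
Feb 12, 2176 → Mar 12, 2176: 29 days (February has 29).
Mar 12, 2176 → Apr 12, 2176: 31 days (March has 31).
Apr 12, 2176 → May 12, 2176: 30 days (April has 30).
May 12, 2176 → May 25, 2176: 13 days.
Total: 3786 days.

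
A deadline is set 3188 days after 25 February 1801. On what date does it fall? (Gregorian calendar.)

+365 (one year) → Feb 25, 1802 (2823 left).
+365 (one year) → Feb 25, 1803 (2458 left).
+365 (one year) → Feb 25, 1804 (2093 left).
+366 (one year; includes Feb 29, 1804) → Feb 25, 1805 (1727 left).
+365 (one year) → Feb 25, 1806 (1362 left).
+365 (one year) → Feb 25, 1807 (997 left).
+365 (one year) → Feb 25, 1808 (632 left).
+366 (one year; includes Feb 29, 1808) → Feb 25, 1809 (266 left).
Feb has 28 days: +4 → Mar 1, 1809 (262 left).
Mar has 31 days: +31 → Apr 1, 1809 (231 left).
Apr has 30 days: +30 → May 1, 1809 (201 left).
May has 31 days: +31 → Jun 1, 1809 (170 left).
Jun has 30 days: +30 → Jul 1, 1809 (140 left).
Jul has 31 days: +31 → Aug 1, 1809 (109 left).
Aug has 31 days: +31 → Sep 1, 1809 (78 left).
Sep has 30 days: +30 → Oct 1, 1809 (48 left).
Oct has 31 days: +31 → Nov 1, 1809 (17 left).
+17 → Nov 18, 1809.

November 18, 1809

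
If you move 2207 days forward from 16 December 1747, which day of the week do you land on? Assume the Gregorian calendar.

Monday

First find the weekday of Dec 16, 1747. Doomsday rule: the anchor day for the 1700s is Sunday. For year 47: 47÷12 = 3 r 11, and 11÷4 = 2, so 3+11+2 = 16.
Sunday + 16 ≡ Tuesday — that's 1747's doomsday.
In December the doomsday date is Dec 12.
Dec 16 is 4 days after Dec 12; 4 mod 7 = 4, so Tuesday + 4 = Saturday.
2207 mod 7 = 2, so 2207 days after a Saturday is Saturday + 2 = Monday.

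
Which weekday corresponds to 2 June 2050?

Thursday

January 1, 2050 is a Saturday.
Jan 1, 2050 → Feb 1, 2050: 31 days (January has 31).
Feb 1, 2050 → Mar 1, 2050: 28 days (February has 28).
Mar 1, 2050 → Apr 1, 2050: 31 days (March has 31).
Apr 1, 2050 → May 1, 2050: 30 days (April has 30).
May 1, 2050 → Jun 1, 2050: 31 days (May has 31).
Jun 1, 2050 → Jun 2, 2050: 1 days.
Total: 152 days.
152 mod 7 = 5, so Saturday + 5 = Thursday.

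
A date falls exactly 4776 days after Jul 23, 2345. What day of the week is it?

Wednesday

Jul 23, 2345 is a Monday.
4776 mod 7 = 2, so 4776 days after a Monday is Monday + 2 = Wednesday.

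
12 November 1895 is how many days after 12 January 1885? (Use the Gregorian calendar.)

3956

Jan 12, 1885 → Jan 12, 1886: 365 days.
Jan 12, 1886 → Jan 12, 1887: 365 days.
Jan 12, 1887 → Jan 12, 1888: 365 days.
Jan 12, 1888 → Jan 12, 1889: 366 days (Feb 29, 1888 is in that span).
Jan 12, 1889 → Jan 12, 1890: 365 days.
Jan 12, 1890 → Jan 12, 1891: 365 days.
Jan 12, 1891 → Jan 12, 1892: 365 days.
Jan 12, 1892 → Jan 12, 1893: 366 days (Feb 29, 1892 is in that span).
Jan 12, 1893 → Jan 12, 1894: 365 days.
Jan 12, 1894 → Jan 12, 1895: 365 days.
Jan 12, 1895 → Feb 12, 1895: 31 days (January has 31).
Feb 12, 1895 → Mar 12, 1895: 28 days (February has 28).
Mar 12, 1895 → Apr 12, 1895: 31 days (March has 31).
Apr 12, 1895 → May 12, 1895: 30 days (April has 30).
May 12, 1895 → Jun 12, 1895: 31 days (May has 31).
Jun 12, 1895 → Jul 12, 1895: 30 days (June has 30).
Jul 12, 1895 → Aug 12, 1895: 31 days (July has 31).
Aug 12, 1895 → Sep 12, 1895: 31 days (August has 31).
Sep 12, 1895 → Oct 12, 1895: 30 days (September has 30).
Oct 12, 1895 → Nov 12, 1895: 31 days.
Total: 3956 days.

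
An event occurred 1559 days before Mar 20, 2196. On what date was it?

December 13, 2191

−366 (one year; includes Feb 29, 2196) → Mar 20, 2195 (1193 left).
−365 (one year) → Mar 20, 2194 (828 left).
−365 (one year) → Mar 20, 2193 (463 left).
−365 (one year) → Mar 20, 2192 (98 left).
−20 → Feb 29, 2192 (end of Feb, 29 days; 78 left).
−29 → Jan 31, 2192 (end of Jan, 31 days; 49 left).
−31 → Dec 31, 2191 (end of Dec, 31 days; 18 left).
−18 → Dec 13, 2191.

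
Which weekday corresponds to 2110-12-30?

Tuesday

January 1, 2110 is a Wednesday.
Jan 1, 2110 → Feb 1, 2110: 31 days (January has 31).
Feb 1, 2110 → Mar 1, 2110: 28 days (February has 28).
Mar 1, 2110 → Apr 1, 2110: 31 days (March has 31).
Apr 1, 2110 → May 1, 2110: 30 days (April has 30).
May 1, 2110 → Jun 1, 2110: 31 days (May has 31).
Jun 1, 2110 → Jul 1, 2110: 30 days (June has 30).
Jul 1, 2110 → Aug 1, 2110: 31 days (July has 31).
Aug 1, 2110 → Sep 1, 2110: 31 days (August has 31).
Sep 1, 2110 → Oct 1, 2110: 30 days (September has 30).
Oct 1, 2110 → Nov 1, 2110: 31 days (October has 31).
Nov 1, 2110 → Dec 1, 2110: 30 days (November has 30).
Dec 1, 2110 → Dec 30, 2110: 29 days.
Total: 363 days.
363 mod 7 = 6, so Wednesday + 6 = Tuesday.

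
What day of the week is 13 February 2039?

Sunday

Doomsday rule: the anchor day for the 2000s is Tuesday. For year 39: 39÷12 = 3 r 3, and 3÷4 = 0, so 3+3+0 = 6.
Tuesday + 6 ≡ Monday — that's 2039's doomsday.
In February the doomsday date is Feb 28 (2039 is not a leap year).
Feb 13 is 15 days before Feb 28; 15 mod 7 = 1, so Monday − 1 = Sunday.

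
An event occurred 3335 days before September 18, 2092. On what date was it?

August 2, 2083

−366 (one year; includes Feb 29, 2092) → Sep 18, 2091 (2969 left).
−365 (one year) → Sep 18, 2090 (2604 left).
−365 (one year) → Sep 18, 2089 (2239 left).
−365 (one year) → Sep 18, 2088 (1874 left).
−366 (one year; includes Feb 29, 2088) → Sep 18, 2087 (1508 left).
−365 (one year) → Sep 18, 2086 (1143 left).
−365 (one year) → Sep 18, 2085 (778 left).
−365 (one year) → Sep 18, 2084 (413 left).
−366 (one year; includes Feb 29, 2084) → Sep 18, 2083 (47 left).
−18 → Aug 31, 2083 (end of Aug, 31 days; 29 left).
−29 → Aug 2, 2083.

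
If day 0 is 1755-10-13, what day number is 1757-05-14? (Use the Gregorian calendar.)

579

Oct 13, 1755 → Oct 13, 1756: 366 days (Feb 29, 1756 is in that span).
Oct 13, 1756 → Nov 13, 1756: 31 days (October has 31).
Nov 13, 1756 → Dec 13, 1756: 30 days (November has 30).
Dec 13, 1756 → Jan 13, 1757: 31 days (December has 31).
Jan 13, 1757 → Feb 13, 1757: 31 days (January has 31).
Feb 13, 1757 → Mar 13, 1757: 28 days (February has 28).
Mar 13, 1757 → Apr 13, 1757: 31 days (March has 31).
Apr 13, 1757 → May 13, 1757: 30 days (April has 30).
May 13, 1757 → May 14, 1757: 1 days.
Total: 579 days.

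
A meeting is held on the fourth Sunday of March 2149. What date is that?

March 23, 2149

March 1, 2149 is a Saturday.
The first Sunday is therefore March 2 (1 days later).
The fourth Sunday is 2 + 3×7 = March 23.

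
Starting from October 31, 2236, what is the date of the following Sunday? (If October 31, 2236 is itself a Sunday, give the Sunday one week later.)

Oct 31, 2236 is a Monday.
From Monday to the next Sunday is 6 days.
Oct 31, 2236 + 6 = Nov 6, 2236.

November 6, 2236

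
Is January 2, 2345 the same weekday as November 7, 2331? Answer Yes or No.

No

From Nov 7, 2331 to Jan 2, 2345 is 4805 days.
4805 mod 7 = 3, so they are different weekdays.
(Nov 7, 2331 is a Saturday; Jan 2, 2345 is a Tuesday.)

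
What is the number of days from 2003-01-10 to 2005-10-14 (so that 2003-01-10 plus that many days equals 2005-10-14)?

Jan 10, 2003 → Jan 10, 2004: 365 days.
Jan 10, 2004 → Jan 10, 2005: 366 days (Feb 29, 2004 is in that span).
Jan 10, 2005 → Feb 10, 2005: 31 days (January has 31).
Feb 10, 2005 → Mar 10, 2005: 28 days (February has 28).
Mar 10, 2005 → Apr 10, 2005: 31 days (March has 31).
Apr 10, 2005 → May 10, 2005: 30 days (April has 30).
May 10, 2005 → Jun 10, 2005: 31 days (May has 31).
Jun 10, 2005 → Jul 10, 2005: 30 days (June has 30).
Jul 10, 2005 → Aug 10, 2005: 31 days (July has 31).
Aug 10, 2005 → Sep 10, 2005: 31 days (August has 31).
Sep 10, 2005 → Oct 10, 2005: 30 days (September has 30).
Oct 10, 2005 → Oct 14, 2005: 4 days.
Total: 1008 days.

1008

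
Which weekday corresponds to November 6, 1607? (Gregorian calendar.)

Doomsday rule: the anchor day for the 1600s is Tuesday. For year 07: 7÷12 = 0 r 7, and 7÷4 = 1, so 0+7+1 = 8.
Tuesday + 8 ≡ Wednesday — that's 1607's doomsday.
In November the doomsday date is Nov 7.
Nov 6 is 1 day before Nov 7; 1 mod 7 = 1, so Wednesday − 1 = Tuesday.

Tuesday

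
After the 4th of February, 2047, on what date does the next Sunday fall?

Feb 4, 2047 is a Monday.
From Monday to the next Sunday is 6 days.
Feb 4, 2047 + 6 = Feb 10, 2047.

February 10, 2047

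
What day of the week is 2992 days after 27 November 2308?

Monday

Nov 27, 2308 is a Friday.
2992 mod 7 = 3, so 2992 days after a Friday is Friday + 3 = Monday.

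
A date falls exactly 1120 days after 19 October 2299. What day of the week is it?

Oct 19, 2299 is a Thursday.
1120 mod 7 = 0, so 1120 days after a Thursday is Thursday + 0 = Thursday.

Thursday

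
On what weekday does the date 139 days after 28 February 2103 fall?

Tuesday

Feb 28, 2103 is a Wednesday.
139 mod 7 = 6, so 139 days after a Wednesday is Wednesday + 6 = Tuesday.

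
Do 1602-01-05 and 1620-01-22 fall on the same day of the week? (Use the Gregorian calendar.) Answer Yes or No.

From Jan 5, 1602 to Jan 22, 1620 is 6591 days.
6591 mod 7 = 4, so they are different weekdays.
(Jan 5, 1602 is a Saturday; Jan 22, 1620 is a Wednesday.)

No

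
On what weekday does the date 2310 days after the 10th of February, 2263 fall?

Tuesday

First find the weekday of Feb 10, 2263. Doomsday rule: the anchor day for the 2200s is Friday. For year 63: 63÷12 = 5 r 3, and 3÷4 = 0, so 5+3+0 = 8.
Friday + 8 ≡ Saturday — that's 2263's doomsday.
In February the doomsday date is Feb 28 (2263 is not a leap year).
Feb 10 is 18 days before Feb 28; 18 mod 7 = 4, so Saturday − 4 = Tuesday.
2310 mod 7 = 0, so 2310 days after a Tuesday is Tuesday + 0 = Tuesday.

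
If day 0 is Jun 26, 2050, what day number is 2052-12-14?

902

Jun 26, 2050 → Jun 26, 2051: 365 days.
Jun 26, 2051 → Jun 26, 2052: 366 days (Feb 29, 2052 is in that span).
Jun 26, 2052 → Jul 26, 2052: 30 days (June has 30).
Jul 26, 2052 → Aug 26, 2052: 31 days (July has 31).
Aug 26, 2052 → Sep 26, 2052: 31 days (August has 31).
Sep 26, 2052 → Oct 26, 2052: 30 days (September has 30).
Oct 26, 2052 → Nov 26, 2052: 31 days (October has 31).
Nov 26, 2052 → Dec 14, 2052: 18 days.
Total: 902 days.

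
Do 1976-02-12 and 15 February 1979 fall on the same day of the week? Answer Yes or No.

Yes

From Feb 12, 1976 to Feb 15, 1979 is 1099 days.
1099 mod 7 = 0, so they are the same weekday.
(Feb 12, 1976 is a Thursday; Feb 15, 1979 is a Thursday.)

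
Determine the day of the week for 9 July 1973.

Monday

Doomsday rule: the anchor day for the 1900s is Wednesday. For year 73: 73÷12 = 6 r 1, and 1÷4 = 0, so 6+1+0 = 7.
Wednesday + 7 ≡ Wednesday — that's 1973's doomsday.
In July the doomsday date is Jul 11.
Jul 9 is 2 days before Jul 11; 2 mod 7 = 2, so Wednesday − 2 = Monday.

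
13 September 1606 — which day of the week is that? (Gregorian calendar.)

Wednesday

Doomsday rule: the anchor day for the 1600s is Tuesday. For year 06: 6÷12 = 0 r 6, and 6÷4 = 1, so 0+6+1 = 7.
Tuesday + 7 ≡ Tuesday — that's 1606's doomsday.
In September the doomsday date is Sep 5.
Sep 13 is 8 days after Sep 5; 8 mod 7 = 1, so Tuesday + 1 = Wednesday.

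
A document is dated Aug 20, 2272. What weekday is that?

Tuesday

Doomsday rule: the anchor day for the 2200s is Friday. For year 72: 72÷12 = 6 r 0, and 0÷4 = 0, so 6+0+0 = 6.
Friday + 6 ≡ Thursday — that's 2272's doomsday.
In August the doomsday date is Aug 8.
Aug 20 is 12 days after Aug 8; 12 mod 7 = 5, so Thursday + 5 = Tuesday.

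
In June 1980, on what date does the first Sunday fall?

June 1, 1980

June 1, 1980 is a Sunday.
The first Sunday is therefore June 1 (same day).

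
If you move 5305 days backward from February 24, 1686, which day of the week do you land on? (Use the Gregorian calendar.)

First find the weekday of Feb 24, 1686. Doomsday rule: the anchor day for the 1600s is Tuesday. For year 86: 86÷12 = 7 r 2, and 2÷4 = 0, so 7+2+0 = 9.
Tuesday + 9 ≡ Thursday — that's 1686's doomsday.
In February the doomsday date is Feb 28 (1686 is not a leap year).
Feb 24 is 4 days before Feb 28; 4 mod 7 = 4, so Thursday − 4 = Sunday.
5305 mod 7 = 6, so 5305 days before a Sunday is Sunday − 6 = Monday.

Monday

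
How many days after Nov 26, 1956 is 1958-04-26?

Nov 26, 1956 → Nov 26, 1957: 365 days.
Nov 26, 1957 → Dec 26, 1957: 30 days (November has 30).
Dec 26, 1957 → Jan 26, 1958: 31 days (December has 31).
Jan 26, 1958 → Feb 26, 1958: 31 days (January has 31).
Feb 26, 1958 → Mar 26, 1958: 28 days (February has 28).
Mar 26, 1958 → Apr 26, 1958: 31 days.
Total: 516 days.

516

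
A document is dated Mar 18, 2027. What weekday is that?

Doomsday rule: the anchor day for the 2000s is Tuesday. For year 27: 27÷12 = 2 r 3, and 3÷4 = 0, so 2+3+0 = 5.
Tuesday + 5 ≡ Sunday — that's 2027's doomsday.
In March the doomsday date is Mar 14.
Mar 18 is 4 days after Mar 14; 4 mod 7 = 4, so Sunday + 4 = Thursday.

Thursday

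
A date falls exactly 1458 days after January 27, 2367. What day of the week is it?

Sunday

First find the weekday of Jan 27, 2367. Doomsday rule: the anchor day for the 2300s is Wednesday. For year 67: 67÷12 = 5 r 7, and 7÷4 = 1, so 5+7+1 = 13.
Wednesday + 13 ≡ Tuesday — that's 2367's doomsday.
In January the doomsday date is Jan 3 (2367 is not a leap year).
Jan 27 is 24 days after Jan 3; 24 mod 7 = 3, so Tuesday + 3 = Friday.
1458 mod 7 = 2, so 1458 days after a Friday is Friday + 2 = Sunday.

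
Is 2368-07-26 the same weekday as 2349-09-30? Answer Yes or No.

Yes

From Sep 30, 2349 to Jul 26, 2368 is 6874 days.
6874 mod 7 = 0, so they are the same weekday.
(Sep 30, 2349 is a Friday; Jul 26, 2368 is a Friday.)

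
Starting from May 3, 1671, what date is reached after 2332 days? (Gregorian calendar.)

+366 (one year; includes Feb 29, 1672) → May 3, 1672 (1966 left).
+365 (one year) → May 3, 1673 (1601 left).
+365 (one year) → May 3, 1674 (1236 left).
+365 (one year) → May 3, 1675 (871 left).
+366 (one year; includes Feb 29, 1676) → May 3, 1676 (505 left).
+365 (one year) → May 3, 1677 (140 left).
May has 31 days: +29 → Jun 1, 1677 (111 left).
Jun has 30 days: +30 → Jul 1, 1677 (81 left).
Jul has 31 days: +31 → Aug 1, 1677 (50 left).
Aug has 31 days: +31 → Sep 1, 1677 (19 left).
+19 → Sep 20, 1677.

September 20, 1677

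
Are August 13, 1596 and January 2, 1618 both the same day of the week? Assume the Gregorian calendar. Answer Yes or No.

Yes

From Aug 13, 1596 to Jan 2, 1618 is 7812 days.
7812 mod 7 = 0, so they are the same weekday.
(Aug 13, 1596 is a Tuesday; Jan 2, 1618 is a Tuesday.)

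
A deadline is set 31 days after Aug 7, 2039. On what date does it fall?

September 7, 2039

Aug has 31 days: +25 → Sep 1, 2039 (6 left).
+6 → Sep 7, 2039.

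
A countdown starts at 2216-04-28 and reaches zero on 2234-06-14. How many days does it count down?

Apr 28, 2216 → Apr 28, 2217: 365 days.
Apr 28, 2217 → Apr 28, 2218: 365 days.
Apr 28, 2218 → Apr 28, 2219: 365 days.
Apr 28, 2219 → Apr 28, 2220: 366 days (Feb 29, 2220 is in that span).
Apr 28, 2220 → Apr 28, 2221: 365 days.
Apr 28, 2221 → Apr 28, 2222: 365 days.
Apr 28, 2222 → Apr 28, 2223: 365 days.
Apr 28, 2223 → Apr 28, 2224: 366 days (Feb 29, 2224 is in that span).
Apr 28, 2224 → Apr 28, 2225: 365 days.
Apr 28, 2225 → Apr 28, 2226: 365 days.
Apr 28, 2226 → Apr 28, 2227: 365 days.
Apr 28, 2227 → Apr 28, 2228: 366 days (Feb 29, 2228 is in that span).
Apr 28, 2228 → Apr 28, 2229: 365 days.
Apr 28, 2229 → Apr 28, 2230: 365 days.
Apr 28, 2230 → Apr 28, 2231: 365 days.
Apr 28, 2231 → Apr 28, 2232: 366 days (Feb 29, 2232 is in that span).
Apr 28, 2232 → Apr 28, 2233: 365 days.
Apr 28, 2233 → Apr 28, 2234: 365 days.
Apr 28, 2234 → May 28, 2234: 30 days (April has 30).
May 28, 2234 → Jun 14, 2234: 17 days.
Total: 6621 days.

6621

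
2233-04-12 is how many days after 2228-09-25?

1660

Sep 25, 2228 → Sep 25, 2229: 365 days.
Sep 25, 2229 → Sep 25, 2230: 365 days.
Sep 25, 2230 → Sep 25, 2231: 365 days.
Sep 25, 2231 → Sep 25, 2232: 366 days (Feb 29, 2232 is in that span).
Sep 25, 2232 → Oct 25, 2232: 30 days (September has 30).
Oct 25, 2232 → Nov 25, 2232: 31 days (October has 31).
Nov 25, 2232 → Dec 25, 2232: 30 days (November has 30).
Dec 25, 2232 → Jan 25, 2233: 31 days (December has 31).
Jan 25, 2233 → Feb 25, 2233: 31 days (January has 31).
Feb 25, 2233 → Mar 25, 2233: 28 days (February has 28).
Mar 25, 2233 → Apr 12, 2233: 18 days.
Total: 1660 days.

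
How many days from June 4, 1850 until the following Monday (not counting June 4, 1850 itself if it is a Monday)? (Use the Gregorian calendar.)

6

Jun 4, 1850 is a Tuesday.
From Tuesday to the next Monday is 6 days.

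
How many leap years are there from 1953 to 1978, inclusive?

Multiples of 4 in [1953,1978]: 6.
Of those, multiples of 100: 0 (not leap unless ÷400).
Multiples of 400: 0.
Leap years = 6 − 0 + 0 = 6.

6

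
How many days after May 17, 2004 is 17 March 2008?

1400

May 17, 2004 → May 17, 2005: 365 days.
May 17, 2005 → May 17, 2006: 365 days.
May 17, 2006 → May 17, 2007: 365 days.
May 17, 2007 → Jun 17, 2007: 31 days (May has 31).
Jun 17, 2007 → Jul 17, 2007: 30 days (June has 30).
Jul 17, 2007 → Aug 17, 2007: 31 days (July has 31).
Aug 17, 2007 → Sep 17, 2007: 31 days (August has 31).
Sep 17, 2007 → Oct 17, 2007: 30 days (September has 30).
Oct 17, 2007 → Nov 17, 2007: 31 days (October has 31).
Nov 17, 2007 → Dec 17, 2007: 30 days (November has 30).
Dec 17, 2007 → Jan 17, 2008: 31 days (December has 31).
Jan 17, 2008 → Feb 17, 2008: 31 days (January has 31).
Feb 17, 2008 → Mar 17, 2008: 29 days.
Total: 1400 days.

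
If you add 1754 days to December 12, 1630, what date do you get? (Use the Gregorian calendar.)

+365 (one year) → Dec 12, 1631 (1389 left).
+366 (one year; includes Feb 29, 1632) → Dec 12, 1632 (1023 left).
+365 (one year) → Dec 12, 1633 (658 left).
+365 (one year) → Dec 12, 1634 (293 left).
Dec has 31 days: +20 → Jan 1, 1635 (273 left).
Jan has 31 days: +31 → Feb 1, 1635 (242 left).
Feb has 28 days: +28 → Mar 1, 1635 (214 left).
Mar has 31 days: +31 → Apr 1, 1635 (183 left).
Apr has 30 days: +30 → May 1, 1635 (153 left).
May has 31 days: +31 → Jun 1, 1635 (122 left).
Jun has 30 days: +30 → Jul 1, 1635 (92 left).
Jul has 31 days: +31 → Aug 1, 1635 (61 left).
Aug has 31 days: +31 → Sep 1, 1635 (30 left).
Sep has 30 days: +30 → Oct 1, 1635 (0 left).

October 1, 1635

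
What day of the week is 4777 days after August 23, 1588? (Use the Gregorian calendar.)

Friday

First find the weekday of Aug 23, 1588. Doomsday rule: the anchor day for the 1500s is Wednesday. For year 88: 88÷12 = 7 r 4, and 4÷4 = 1, so 7+4+1 = 12.
Wednesday + 12 ≡ Monday — that's 1588's doomsday.
In August the doomsday date is Aug 8.
Aug 23 is 15 days after Aug 8; 15 mod 7 = 1, so Monday + 1 = Tuesday.
4777 mod 7 = 3, so 4777 days after a Tuesday is Tuesday + 3 = Friday.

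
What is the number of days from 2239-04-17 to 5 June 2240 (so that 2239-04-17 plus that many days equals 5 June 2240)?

Apr 17, 2239 → Apr 17, 2240: 366 days (Feb 29, 2240 is in that span).
Apr 17, 2240 → May 17, 2240: 30 days (April has 30).
May 17, 2240 → Jun 5, 2240: 19 days.
Total: 415 days.

415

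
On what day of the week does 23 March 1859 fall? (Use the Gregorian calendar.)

Wednesday

Doomsday rule: the anchor day for the 1800s is Friday. For year 59: 59÷12 = 4 r 11, and 11÷4 = 2, so 4+11+2 = 17.
Friday + 17 ≡ Monday — that's 1859's doomsday.
In March the doomsday date is Mar 14.
Mar 23 is 9 days after Mar 14; 9 mod 7 = 2, so Monday + 2 = Wednesday.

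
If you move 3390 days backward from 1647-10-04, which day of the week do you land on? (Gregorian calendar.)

Oct 4, 1647 is a Friday.
3390 mod 7 = 2, so 3390 days before a Friday is Friday − 2 = Wednesday.

Wednesday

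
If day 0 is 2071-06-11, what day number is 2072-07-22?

407

Jun 11, 2071 → Jun 11, 2072: 366 days (Feb 29, 2072 is in that span).
Jun 11, 2072 → Jul 11, 2072: 30 days (June has 30).
Jul 11, 2072 → Jul 22, 2072: 11 days.
Total: 407 days.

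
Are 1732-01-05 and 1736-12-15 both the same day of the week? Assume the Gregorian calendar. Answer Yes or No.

Yes

From Jan 5, 1732 to Dec 15, 1736 is 1806 days.
1806 mod 7 = 0, so they are the same weekday.
(Jan 5, 1732 is a Saturday; Dec 15, 1736 is a Saturday.)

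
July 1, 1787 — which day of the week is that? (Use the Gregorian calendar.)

Sunday

Doomsday rule: the anchor day for the 1700s is Sunday. For year 87: 87÷12 = 7 r 3, and 3÷4 = 0, so 7+3+0 = 10.
Sunday + 10 ≡ Wednesday — that's 1787's doomsday.
In July the doomsday date is Jul 11.
Jul 1 is 10 days before Jul 11; 10 mod 7 = 3, so Wednesday − 3 = Sunday.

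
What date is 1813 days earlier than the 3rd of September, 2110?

September 16, 2105

−365 (one year) → Sep 3, 2109 (1448 left).
−365 (one year) → Sep 3, 2108 (1083 left).
−366 (one year; includes Feb 29, 2108) → Sep 3, 2107 (717 left).
−365 (one year) → Sep 3, 2106 (352 left).
−3 → Aug 31, 2106 (end of Aug, 31 days; 349 left).
−31 → Jul 31, 2106 (end of Jul, 31 days; 318 left).
−31 → Jun 30, 2106 (end of Jun, 30 days; 287 left).
−30 → May 31, 2106 (end of May, 31 days; 257 left).
−31 → Apr 30, 2106 (end of Apr, 30 days; 226 left).
−30 → Mar 31, 2106 (end of Mar, 31 days; 196 left).
−31 → Feb 28, 2106 (end of Feb, 28 days; 165 left).
−28 → Jan 31, 2106 (end of Jan, 31 days; 137 left).
−31 → Dec 31, 2105 (end of Dec, 31 days; 106 left).
−31 → Nov 30, 2105 (end of Nov, 30 days; 75 left).
−30 → Oct 31, 2105 (end of Oct, 31 days; 45 left).
−31 → Sep 30, 2105 (end of Sep, 30 days; 14 left).
−14 → Sep 16, 2105.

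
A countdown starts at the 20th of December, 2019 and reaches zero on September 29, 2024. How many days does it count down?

Dec 20, 2019 → Dec 20, 2020: 366 days (Feb 29, 2020 is in that span).
Dec 20, 2020 → Dec 20, 2021: 365 days.
Dec 20, 2021 → Dec 20, 2022: 365 days.
Dec 20, 2022 → Dec 20, 2023: 365 days.
Dec 20, 2023 → Jan 20, 2024: 31 days (December has 31).
Jan 20, 2024 → Feb 20, 2024: 31 days (January has 31).
Feb 20, 2024 → Mar 20, 2024: 29 days (February has 29).
Mar 20, 2024 → Apr 20, 2024: 31 days (March has 31).
Apr 20, 2024 → May 20, 2024: 30 days (April has 30).
May 20, 2024 → Jun 20, 2024: 31 days (May has 31).
Jun 20, 2024 → Jul 20, 2024: 30 days (June has 30).
Jul 20, 2024 → Aug 20, 2024: 31 days (July has 31).
Aug 20, 2024 → Sep 20, 2024: 31 days (August has 31).
Sep 20, 2024 → Sep 29, 2024: 9 days.
Total: 1745 days.

1745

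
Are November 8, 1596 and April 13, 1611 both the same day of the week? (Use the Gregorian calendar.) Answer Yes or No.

No

From Nov 8, 1596 to Apr 13, 1611 is 5269 days.
5269 mod 7 = 5, so they are different weekdays.
(Nov 8, 1596 is a Friday; Apr 13, 1611 is a Wednesday.)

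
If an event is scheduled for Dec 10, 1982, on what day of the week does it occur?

Friday

Doomsday rule: the anchor day for the 1900s is Wednesday. For year 82: 82÷12 = 6 r 10, and 10÷4 = 2, so 6+10+2 = 18.
Wednesday + 18 ≡ Sunday — that's 1982's doomsday.
In December the doomsday date is Dec 12.
Dec 10 is 2 days before Dec 12; 2 mod 7 = 2, so Sunday − 2 = Friday.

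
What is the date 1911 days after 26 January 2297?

+365 (one year) → Jan 26, 2298 (1546 left).
+365 (one year) → Jan 26, 2299 (1181 left).
+365 (one year) → Jan 26, 2300 (816 left).
+365 (one year) → Jan 26, 2301 (451 left).
+365 (one year) → Jan 26, 2302 (86 left).
Jan has 31 days: +6 → Feb 1, 2302 (80 left).
Feb has 28 days: +28 → Mar 1, 2302 (52 left).
Mar has 31 days: +31 → Apr 1, 2302 (21 left).
+21 → Apr 22, 2302.

April 22, 2302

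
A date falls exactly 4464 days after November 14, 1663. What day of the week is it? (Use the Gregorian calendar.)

Nov 14, 1663 is a Wednesday.
4464 mod 7 = 5, so 4464 days after a Wednesday is Wednesday + 5 = Monday.

Monday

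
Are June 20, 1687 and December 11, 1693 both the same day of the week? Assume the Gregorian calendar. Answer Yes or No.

Yes

From Jun 20, 1687 to Dec 11, 1693 is 2366 days.
2366 mod 7 = 0, so they are the same weekday.
(Jun 20, 1687 is a Friday; Dec 11, 1693 is a Friday.)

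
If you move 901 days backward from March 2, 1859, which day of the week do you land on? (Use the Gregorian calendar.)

Friday

Mar 2, 1859 is a Wednesday.
901 mod 7 = 5, so 901 days before a Wednesday is Wednesday − 5 = Friday.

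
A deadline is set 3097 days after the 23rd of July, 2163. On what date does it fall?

+366 (one year; includes Feb 29, 2164) → Jul 23, 2164 (2731 left).
+365 (one year) → Jul 23, 2165 (2366 left).
+365 (one year) → Jul 23, 2166 (2001 left).
+365 (one year) → Jul 23, 2167 (1636 left).
+366 (one year; includes Feb 29, 2168) → Jul 23, 2168 (1270 left).
+365 (one year) → Jul 23, 2169 (905 left).
+365 (one year) → Jul 23, 2170 (540 left).
+365 (one year) → Jul 23, 2171 (175 left).
Jul has 31 days: +9 → Aug 1, 2171 (166 left).
Aug has 31 days: +31 → Sep 1, 2171 (135 left).
Sep has 30 days: +30 → Oct 1, 2171 (105 left).
Oct has 31 days: +31 → Nov 1, 2171 (74 left).
Nov has 30 days: +30 → Dec 1, 2171 (44 left).
Dec has 31 days: +31 → Jan 1, 2172 (13 left).
+13 → Jan 14, 2172.

January 14, 2172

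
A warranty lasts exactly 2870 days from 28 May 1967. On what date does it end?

+366 (one year; includes Feb 29, 1968) → May 28, 1968 (2504 left).
+365 (one year) → May 28, 1969 (2139 left).
+365 (one year) → May 28, 1970 (1774 left).
+365 (one year) → May 28, 1971 (1409 left).
+366 (one year; includes Feb 29, 1972) → May 28, 1972 (1043 left).
+365 (one year) → May 28, 1973 (678 left).
+365 (one year) → May 28, 1974 (313 left).
May has 31 days: +4 → Jun 1, 1974 (309 left).
Jun has 30 days: +30 → Jul 1, 1974 (279 left).
Jul has 31 days: +31 → Aug 1, 1974 (248 left).
Aug has 31 days: +31 → Sep 1, 1974 (217 left).
Sep has 30 days: +30 → Oct 1, 1974 (187 left).
Oct has 31 days: +31 → Nov 1, 1974 (156 left).
Nov has 30 days: +30 → Dec 1, 1974 (126 left).
Dec has 31 days: +31 → Jan 1, 1975 (95 left).
Jan has 31 days: +31 → Feb 1, 1975 (64 left).
Feb has 28 days: +28 → Mar 1, 1975 (36 left).
Mar has 31 days: +31 → Apr 1, 1975 (5 left).
+5 → Apr 6, 1975.

April 6, 1975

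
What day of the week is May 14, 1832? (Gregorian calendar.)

Doomsday rule: the anchor day for the 1800s is Friday. For year 32: 32÷12 = 2 r 8, and 8÷4 = 2, so 2+8+2 = 12.
Friday + 12 ≡ Wednesday — that's 1832's doomsday.
In May the doomsday date is May 9.
May 14 is 5 days after May 9; 5 mod 7 = 5, so Wednesday + 5 = Monday.

Monday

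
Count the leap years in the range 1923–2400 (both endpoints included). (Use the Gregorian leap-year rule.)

Multiples of 4 in [1923,2400]: 120.
Of those, multiples of 100: 5 (not leap unless ÷400).
Multiples of 400: 2.
Leap years = 120 − 5 + 2 = 117.

117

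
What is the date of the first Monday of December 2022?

December 1, 2022 is a Thursday.
The first Monday is therefore December 5 (4 days later).

December 5, 2022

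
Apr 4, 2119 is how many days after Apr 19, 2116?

1080

Apr 19, 2116 → Apr 19, 2117: 365 days.
Apr 19, 2117 → Apr 19, 2118: 365 days.
Apr 19, 2118 → May 19, 2118: 30 days (April has 30).
May 19, 2118 → Jun 19, 2118: 31 days (May has 31).
Jun 19, 2118 → Jul 19, 2118: 30 days (June has 30).
Jul 19, 2118 → Aug 19, 2118: 31 days (July has 31).
Aug 19, 2118 → Sep 19, 2118: 31 days (August has 31).
Sep 19, 2118 → Oct 19, 2118: 30 days (September has 30).
Oct 19, 2118 → Nov 19, 2118: 31 days (October has 31).
Nov 19, 2118 → Dec 19, 2118: 30 days (November has 30).
Dec 19, 2118 → Jan 19, 2119: 31 days (December has 31).
Jan 19, 2119 → Feb 19, 2119: 31 days (January has 31).
Feb 19, 2119 → Mar 19, 2119: 28 days (February has 28).
Mar 19, 2119 → Apr 4, 2119: 16 days.
Total: 1080 days.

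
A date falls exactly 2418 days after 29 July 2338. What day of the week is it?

Monday

Jul 29, 2338 is a Friday.
2418 mod 7 = 3, so 2418 days after a Friday is Friday + 3 = Monday.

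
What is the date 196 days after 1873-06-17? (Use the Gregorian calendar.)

December 30, 1873

Jun has 30 days: +14 → Jul 1, 1873 (182 left).
Jul has 31 days: +31 → Aug 1, 1873 (151 left).
Aug has 31 days: +31 → Sep 1, 1873 (120 left).
Sep has 30 days: +30 → Oct 1, 1873 (90 left).
Oct has 31 days: +31 → Nov 1, 1873 (59 left).
Nov has 30 days: +30 → Dec 1, 1873 (29 left).
+29 → Dec 30, 1873.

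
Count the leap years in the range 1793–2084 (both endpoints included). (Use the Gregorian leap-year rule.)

Multiples of 4 in [1793,2084]: 73.
Of those, multiples of 100: 3 (not leap unless ÷400).
Multiples of 400: 1.
Leap years = 73 − 3 + 1 = 71.

71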